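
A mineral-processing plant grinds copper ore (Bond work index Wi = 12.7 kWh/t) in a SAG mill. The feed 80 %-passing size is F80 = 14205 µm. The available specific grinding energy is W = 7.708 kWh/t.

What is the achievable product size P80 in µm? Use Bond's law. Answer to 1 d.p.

P80 = 209.5 µm

Bond: W = 10·Wi·(1/√P80 − 1/√F80)
P80^(−½) = W/(10 Wi) + F80^(−½)
  = 7.7080/(10·12.7) + 1/√14205 = 0.060693 + 0.008390 = 0.069083
P80 = (1/0.069083)² = 14.4753² = 209.53 µm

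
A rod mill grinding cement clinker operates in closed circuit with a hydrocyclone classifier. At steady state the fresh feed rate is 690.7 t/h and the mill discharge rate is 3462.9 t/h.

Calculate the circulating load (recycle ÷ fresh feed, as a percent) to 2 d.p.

CL = 401.36 %

Discharge = new feed + return, hence
R = M − F = 3462.9 − 690.7 = 2772.2 t/h
CL = 100·R/F = 100·2772.2/690.7 = 401.36 %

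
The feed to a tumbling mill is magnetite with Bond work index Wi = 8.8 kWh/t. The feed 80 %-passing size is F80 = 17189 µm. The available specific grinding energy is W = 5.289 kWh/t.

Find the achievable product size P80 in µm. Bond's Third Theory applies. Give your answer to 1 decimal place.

W = 10·Wi·[P80^(−½) − F80^(−½)]
⇒ 1/√P80 = W/(10·Wi) + 1/√F80
  = 5.2890/(10·8.8) + 1/√17189 = 0.060102 + 0.007627 = 0.067730
P80 = (1/0.067730)² = 14.7646² = 217.99 µm

P80 = 218.0 µm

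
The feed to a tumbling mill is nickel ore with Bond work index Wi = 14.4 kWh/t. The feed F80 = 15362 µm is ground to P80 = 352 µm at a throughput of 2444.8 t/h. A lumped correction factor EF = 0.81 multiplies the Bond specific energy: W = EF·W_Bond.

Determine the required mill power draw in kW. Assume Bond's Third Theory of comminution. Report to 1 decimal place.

W = 10 Wi (P80^-0.5 − F80^-0.5)
W = 10·14.4·(1/√352 − 1/√15362) = 10·14.4·(0.045232) = 6.5134 kWh/t
Corrected W = EF·W_Bond = 0.81·6.5134 = 5.2759 kWh/t
Mill draw = 5.2759 × 2444.8 = 12898.4 kW

P = 12898.4 kW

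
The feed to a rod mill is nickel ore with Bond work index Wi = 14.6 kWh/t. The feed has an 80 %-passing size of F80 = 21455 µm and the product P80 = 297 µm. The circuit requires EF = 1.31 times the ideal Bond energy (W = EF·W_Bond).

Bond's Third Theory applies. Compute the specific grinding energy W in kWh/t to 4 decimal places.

Bond:  W = 10 Wi (1/√P − 1/√F)
1/√297 = 0.058026;  1/√21455 = 0.006827
W = 10·14.6·(0.058026 − 0.006827) = 7.4750 kWh/t
W_actual = 1.31 × 7.4750 = 9.7923 kWh/t

W = 9.7923 kWh/t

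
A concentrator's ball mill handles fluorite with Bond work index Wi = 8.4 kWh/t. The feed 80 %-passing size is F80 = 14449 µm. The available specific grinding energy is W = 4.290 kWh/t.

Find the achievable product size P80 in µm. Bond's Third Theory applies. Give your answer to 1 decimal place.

Bond: W = 10·Wi·(1/√P80 − 1/√F80)
P80^(−½) = W/(10 Wi) + F80^(−½)
  = 4.2900/(10·8.4) + 1/√14449 = 0.051071 + 0.008319 = 0.059391
P80 = (1/0.059391)² = 16.8377² = 283.51 µm

P80 = 283.5 µm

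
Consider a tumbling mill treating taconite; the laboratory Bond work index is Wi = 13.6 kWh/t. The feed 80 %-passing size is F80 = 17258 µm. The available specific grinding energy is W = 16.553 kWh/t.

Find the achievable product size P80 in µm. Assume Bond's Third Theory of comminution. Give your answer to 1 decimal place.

Bond:  W = 10 Wi (1/√P − 1/√F)
1/√P80 = 1/√F80 + W/(10·Wi)
  = 16.5530/(10·13.6) + 1/√17258 = 0.121713 + 0.007612 = 0.129325
P80 = (1/0.129325)² = 7.7324² = 59.79 µm

P80 = 59.8 µm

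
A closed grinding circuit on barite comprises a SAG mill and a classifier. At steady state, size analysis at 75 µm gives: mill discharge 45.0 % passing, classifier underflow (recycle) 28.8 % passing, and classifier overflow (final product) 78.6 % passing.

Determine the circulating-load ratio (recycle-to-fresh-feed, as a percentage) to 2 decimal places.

CL = 207.41 %

Classifier node, passing 75 µm:
(1+r)·d = r·u + o ⇒ r = (o−d)/(d−u)
r = (78.6 − 45.0)/(45.0 − 28.8) = 33.6/16.2 = 2.0741
CL = 100·r = 207.41 %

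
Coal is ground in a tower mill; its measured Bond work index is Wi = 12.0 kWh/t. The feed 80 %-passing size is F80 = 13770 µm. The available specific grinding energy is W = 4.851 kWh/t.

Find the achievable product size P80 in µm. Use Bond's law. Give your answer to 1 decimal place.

Bond:  W = 10 Wi (1/√P − 1/√F)
P80^-0.5 = F80^-0.5 + W/(10 Wi)
  = 4.8510/(10·12.0) + 1/√13770 = 0.040425 + 0.008522 = 0.048947
P80 = (1/0.048947)² = 20.4303² = 417.40 µm

P80 = 417.4 µm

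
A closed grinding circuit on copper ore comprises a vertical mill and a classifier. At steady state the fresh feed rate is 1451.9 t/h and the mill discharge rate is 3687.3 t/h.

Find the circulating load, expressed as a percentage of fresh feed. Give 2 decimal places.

CL = 153.96 %

Mill node: discharge = fresh + recycle.
R = M − F = 3687.3 − 1451.9 = 2235.4 t/h
CL = 100·R/F = 100·2235.4/1451.9 = 153.96 %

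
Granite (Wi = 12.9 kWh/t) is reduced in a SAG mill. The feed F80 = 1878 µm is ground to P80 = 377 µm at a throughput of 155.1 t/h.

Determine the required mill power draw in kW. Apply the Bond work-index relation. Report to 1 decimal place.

Bond: W = 10·Wi·(1/√P80 − 1/√F80)
W = 10·12.9·(1/√377 − 1/√1878) = 10·12.9·(0.028427) = 3.6671 kWh/t
Power = W × throughput = 3.6671 kWh/t × 155.1 t/h = 568.8 kW

P = 568.8 kW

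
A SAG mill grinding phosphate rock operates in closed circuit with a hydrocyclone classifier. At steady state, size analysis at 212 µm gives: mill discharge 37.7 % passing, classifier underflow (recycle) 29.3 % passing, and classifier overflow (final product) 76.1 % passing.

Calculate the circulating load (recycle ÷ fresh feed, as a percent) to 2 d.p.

Classifier node, passing 212 µm:
r = (o − d)/(d − u)
r = (76.1 − 37.7)/(37.7 − 29.3) = 38.4/8.4 = 4.5714
CL = 100·r = 457.14 %

CL = 457.14 %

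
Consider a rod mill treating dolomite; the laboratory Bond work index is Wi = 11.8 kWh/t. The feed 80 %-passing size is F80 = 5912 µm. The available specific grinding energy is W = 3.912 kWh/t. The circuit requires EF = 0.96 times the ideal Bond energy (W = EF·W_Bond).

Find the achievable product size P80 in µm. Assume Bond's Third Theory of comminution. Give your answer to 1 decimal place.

W_Bond = 10·Wi·(1/√P₈₀ − 1/√F₈₀)
W_Bond = W / EF = 3.912 / 0.96 = 4.0750 kWh/t
1/√P80 = 1/√F80 + W_Bond/(10·Wi)
  = 4.0750/(10·11.8) + 1/√5912 = 0.034534 + 0.013006 = 0.047540
P80 = (1/0.047540)² = 21.0351² = 442.48 µm

P80 = 442.5 µm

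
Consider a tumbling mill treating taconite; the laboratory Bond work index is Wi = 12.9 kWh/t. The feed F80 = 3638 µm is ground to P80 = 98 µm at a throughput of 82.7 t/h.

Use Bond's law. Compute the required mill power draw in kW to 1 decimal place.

P = 900.8 kW

W = 10 Wi / √P80 − 10 Wi / √F80
W = 10·12.9·(1/√98 − 1/√3638) = 10·12.9·(0.084436) = 10.8922 kWh/t
Power = W × throughput = 10.8922 kWh/t × 82.7 t/h = 900.8 kW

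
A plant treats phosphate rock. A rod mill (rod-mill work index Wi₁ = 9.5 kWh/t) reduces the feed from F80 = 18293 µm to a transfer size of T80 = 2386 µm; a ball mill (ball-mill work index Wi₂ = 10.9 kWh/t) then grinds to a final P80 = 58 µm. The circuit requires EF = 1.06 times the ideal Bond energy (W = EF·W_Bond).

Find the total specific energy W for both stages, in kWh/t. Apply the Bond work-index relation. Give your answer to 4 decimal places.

W = 10 Wi (P80^-0.5 − F80^-0.5)
Stage 1 (18293→2386 µm, Wi₁=9.5): W₁ = 10·9.5·(0.020472 − 0.007394) = 1.2425 kWh/t
Stage 2 (2386→58 µm, Wi₂=10.9): W₂ = 10·10.9·(0.131306 − 0.020472) = 12.0809 kWh/t
W = W₁ + W₂ = 1.2425 + 12.0809 = 13.3234 kWh/t
W_actual = 1.06 × 13.3234 = 14.1228 kWh/t

W = 14.1228 kWh/t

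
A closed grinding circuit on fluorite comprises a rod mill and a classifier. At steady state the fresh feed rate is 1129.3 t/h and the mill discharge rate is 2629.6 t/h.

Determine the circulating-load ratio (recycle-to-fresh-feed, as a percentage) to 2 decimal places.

CL = 132.85 %

M = F + R at steady state, so:
R = M − F = 2629.6 − 1129.3 = 1500.3 t/h
CL = 100·R/F = 100·1500.3/1129.3 = 132.85 %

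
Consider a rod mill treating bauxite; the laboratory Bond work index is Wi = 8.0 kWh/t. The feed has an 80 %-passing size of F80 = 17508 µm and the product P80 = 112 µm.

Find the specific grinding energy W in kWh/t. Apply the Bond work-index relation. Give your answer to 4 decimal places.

Bond: W = 10·Wi·(1/√P80 − 1/√F80)
1/√112 = 0.094491;  1/√17508 = 0.007558
W = 10·8.0·(0.094491 − 0.007558) = 6.9547 kWh/t

W = 6.9547 kWh/t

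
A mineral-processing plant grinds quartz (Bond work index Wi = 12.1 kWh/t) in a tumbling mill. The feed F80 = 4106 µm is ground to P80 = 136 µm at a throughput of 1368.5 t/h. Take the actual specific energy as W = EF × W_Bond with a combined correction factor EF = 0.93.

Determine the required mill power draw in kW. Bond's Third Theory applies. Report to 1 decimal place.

W = 10 Wi (1/√P80 − 1/√F80)  [Bond]
W = 10·12.1·(1/√136 − 1/√4106) = 10·12.1·(0.070143) = 8.4873 kWh/t
Corrected W = EF·W_Bond = 0.93·8.4873 = 7.8932 kWh/t
P_mill = W·ṁ = 7.8932·1368.5 = 10801.9 kW

P = 10801.9 kW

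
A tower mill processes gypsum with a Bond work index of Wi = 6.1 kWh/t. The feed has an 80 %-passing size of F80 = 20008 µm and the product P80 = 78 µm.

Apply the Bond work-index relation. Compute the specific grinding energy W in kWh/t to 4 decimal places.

W = 6.4756 kWh/t

W = 10·Wi·[P80^(−½) − F80^(−½)]
1/√78 = 0.113228;  1/√20008 = 0.007070
W = 10·6.1·(0.113228 − 0.007070) = 6.4756 kWh/t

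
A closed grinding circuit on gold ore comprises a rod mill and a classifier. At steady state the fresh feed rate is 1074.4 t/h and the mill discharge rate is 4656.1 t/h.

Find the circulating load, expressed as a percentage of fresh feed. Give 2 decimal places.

Steady state: M = F + R.
R = M − F = 4656.1 − 1074.4 = 3581.7 t/h
CL = 100·R/F = 100·3581.7/1074.4 = 333.37 %

CL = 333.37 %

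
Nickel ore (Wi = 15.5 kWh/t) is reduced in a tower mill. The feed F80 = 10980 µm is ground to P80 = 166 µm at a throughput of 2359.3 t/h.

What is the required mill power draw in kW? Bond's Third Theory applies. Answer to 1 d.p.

P = 24893.3 kW

W = 10·Wi·[P80^(−½) − F80^(−½)]
W = 10·15.5·(1/√166 − 1/√10980) = 10·15.5·(0.068072) = 10.5511 kWh/t
Power = W × throughput = 10.5511 kWh/t × 2359.3 t/h = 24893.3 kW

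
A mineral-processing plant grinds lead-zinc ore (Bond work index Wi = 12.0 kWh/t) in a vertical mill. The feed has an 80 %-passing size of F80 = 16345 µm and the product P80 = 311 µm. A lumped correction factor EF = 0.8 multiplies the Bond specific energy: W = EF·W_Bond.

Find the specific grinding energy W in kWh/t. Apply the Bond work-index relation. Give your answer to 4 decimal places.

W = 10·Wi·(P80^(-½) − F80^(-½))
1/√311 = 0.056705;  1/√16345 = 0.007822
W = 10·12.0·(0.056705 − 0.007822) = 5.8660 kWh/t
Corrected W = EF·W_Bond = 0.8·5.8660 = 4.6928 kWh/t

W = 4.6928 kWh/t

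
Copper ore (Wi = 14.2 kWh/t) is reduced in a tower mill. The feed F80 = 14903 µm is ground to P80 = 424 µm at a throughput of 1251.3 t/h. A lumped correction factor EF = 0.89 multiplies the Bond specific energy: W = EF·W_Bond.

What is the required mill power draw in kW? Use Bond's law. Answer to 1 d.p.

P = 6384.5 kW

W_Bond = 10·Wi·(1/√P₈₀ − 1/√F₈₀)
W = 10·14.2·(1/√424 − 1/√14903) = 10·14.2·(0.040373) = 5.7329 kWh/t
Corrected W = EF·W_Bond = 0.89·5.7329 = 5.1023 kWh/t
Mill draw = 5.1023 × 1251.3 = 6384.5 kW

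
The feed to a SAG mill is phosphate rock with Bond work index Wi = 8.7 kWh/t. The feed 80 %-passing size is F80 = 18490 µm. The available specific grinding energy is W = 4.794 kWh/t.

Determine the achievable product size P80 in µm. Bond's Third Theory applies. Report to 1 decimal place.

P80 = 256.3 µm

W = 10 Wi (1/√P80 − 1/√F80)  [Bond]
⇒ 1/√P80 = W/(10·Wi) + 1/√F80
  = 4.7940/(10·8.7) + 1/√18490 = 0.055103 + 0.007354 = 0.062458
P80 = (1/0.062458)² = 16.0109² = 256.35 µm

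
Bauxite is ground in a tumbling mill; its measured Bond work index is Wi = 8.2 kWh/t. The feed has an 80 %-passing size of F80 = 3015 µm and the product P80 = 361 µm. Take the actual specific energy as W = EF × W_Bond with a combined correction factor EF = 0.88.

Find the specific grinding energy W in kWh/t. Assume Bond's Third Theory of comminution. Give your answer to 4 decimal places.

Bond:  W = 10 Wi (1/√P − 1/√F)
1/√361 = 0.052632;  1/√3015 = 0.018212
W = 10·8.2·(0.052632 − 0.018212) = 2.8224 kWh/t
W_actual = 0.88 × 2.8224 = 2.4837 kWh/t

W = 2.4837 kWh/t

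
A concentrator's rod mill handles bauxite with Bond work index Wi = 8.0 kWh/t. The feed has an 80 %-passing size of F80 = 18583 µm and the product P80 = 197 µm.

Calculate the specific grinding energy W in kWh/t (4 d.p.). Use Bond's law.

W = 5.1129 kWh/t

W = 10·Wi·[P80^(−½) − F80^(−½)]
1/√197 = 0.071247;  1/√18583 = 0.007336
W = 10·8.0·(0.071247 − 0.007336) = 5.1129 kWh/t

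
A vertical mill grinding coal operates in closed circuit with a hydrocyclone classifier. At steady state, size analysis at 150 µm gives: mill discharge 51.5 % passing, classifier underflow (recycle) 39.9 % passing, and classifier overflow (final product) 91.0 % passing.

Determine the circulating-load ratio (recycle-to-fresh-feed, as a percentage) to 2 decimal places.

Two-product formula at 150 µm:
r = (o − d)/(d − u)
r = (91.0 − 51.5)/(51.5 − 39.9) = 39.5/11.6 = 3.4052
CL = 100·r = 340.52 %

CL = 340.52 %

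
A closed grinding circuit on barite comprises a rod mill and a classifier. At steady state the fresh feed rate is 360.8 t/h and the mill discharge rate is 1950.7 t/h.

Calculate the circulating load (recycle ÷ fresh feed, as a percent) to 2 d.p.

CL = 440.66 %

Steady state: M = F + R.
R = M − F = 1950.7 − 360.8 = 1589.9 t/h
CL = 100·R/F = 100·1589.9/360.8 = 440.66 %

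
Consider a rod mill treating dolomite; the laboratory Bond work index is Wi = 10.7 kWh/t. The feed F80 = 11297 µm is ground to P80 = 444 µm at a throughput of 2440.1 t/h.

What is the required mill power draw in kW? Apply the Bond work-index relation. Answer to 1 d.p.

W = 10 Wi / √P80 − 10 Wi / √F80
W = 10·10.7·(1/√444 − 1/√11297) = 10·10.7·(0.038049) = 4.0713 kWh/t
Power = W × throughput = 4.0713 kWh/t × 2440.1 t/h = 9934.4 kW

P = 9934.4 kW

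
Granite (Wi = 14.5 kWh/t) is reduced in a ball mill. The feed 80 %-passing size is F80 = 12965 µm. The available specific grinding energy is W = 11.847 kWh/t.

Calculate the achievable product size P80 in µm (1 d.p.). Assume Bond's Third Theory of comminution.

Bond:  W = 10 Wi (1/√P − 1/√F)
⇒ 1/√P80 = W/(10·Wi) + 1/√F80
  = 11.8470/(10·14.5) + 1/√12965 = 0.081703 + 0.008782 = 0.090486
P80 = (1/0.090486)² = 11.0515² = 122.13 µm

P80 = 122.1 µm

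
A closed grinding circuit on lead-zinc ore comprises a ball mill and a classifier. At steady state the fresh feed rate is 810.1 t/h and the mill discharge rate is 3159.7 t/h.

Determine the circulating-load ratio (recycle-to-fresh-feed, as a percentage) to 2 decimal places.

Mill node: discharge = fresh + recycle.
R = M − F = 3159.7 − 810.1 = 2349.6 t/h
CL = 100·R/F = 100·2349.6/810.1 = 290.04 %

CL = 290.04 %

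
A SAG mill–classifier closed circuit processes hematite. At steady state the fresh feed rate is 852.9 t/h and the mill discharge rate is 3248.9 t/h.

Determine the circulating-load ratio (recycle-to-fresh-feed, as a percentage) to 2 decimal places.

CL = 280.92 %

Discharge = new feed + return, hence
R = M − F = 3248.9 − 852.9 = 2396.0 t/h
CL = 100·R/F = 100·2396.0/852.9 = 280.92 %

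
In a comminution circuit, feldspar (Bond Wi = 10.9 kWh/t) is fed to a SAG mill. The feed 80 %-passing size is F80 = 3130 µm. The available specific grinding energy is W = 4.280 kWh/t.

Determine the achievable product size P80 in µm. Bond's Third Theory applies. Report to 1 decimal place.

W = 10 Wi / √P80 − 10 Wi / √F80
P80^-0.5 = F80^-0.5 + W/(10 Wi)
  = 4.2800/(10·10.9) + 1/√3130 = 0.039266 + 0.017874 = 0.057140
P80 = (1/0.057140)² = 17.5008² = 306.28 µm

P80 = 306.3 µm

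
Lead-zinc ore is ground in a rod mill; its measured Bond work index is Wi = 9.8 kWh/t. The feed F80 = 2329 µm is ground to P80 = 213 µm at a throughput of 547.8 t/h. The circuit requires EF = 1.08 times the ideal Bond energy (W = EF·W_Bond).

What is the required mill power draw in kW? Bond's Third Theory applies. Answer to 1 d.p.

W = 10 Wi (1/√P80 − 1/√F80)  [Bond]
W = 10·9.8·(1/√213 − 1/√2329) = 10·9.8·(0.047798) = 4.6842 kWh/t
With EF = 1.08: W = 4.6842·1.08 = 5.0589 kWh/t
P_mill = W·ṁ = 5.0589·547.8 = 2771.3 kW

P = 2771.3 kW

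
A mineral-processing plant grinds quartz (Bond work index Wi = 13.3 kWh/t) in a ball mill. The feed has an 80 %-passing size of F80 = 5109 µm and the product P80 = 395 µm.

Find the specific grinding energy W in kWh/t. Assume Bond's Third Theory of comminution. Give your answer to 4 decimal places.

W = 4.8312 kWh/t

W = 10·Wi·[P80^(−½) − F80^(−½)]
1/√395 = 0.050315;  1/√5109 = 0.013990
W = 10·13.3·(0.050315 − 0.013990) = 4.8312 kWh/t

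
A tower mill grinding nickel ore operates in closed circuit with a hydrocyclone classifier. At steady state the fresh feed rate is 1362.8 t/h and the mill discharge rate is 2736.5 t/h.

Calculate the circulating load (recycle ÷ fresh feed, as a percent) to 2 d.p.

Steady state: M = F + R.
R = M − F = 2736.5 − 1362.8 = 1373.7 t/h
CL = 100·R/F = 100·1373.7/1362.8 = 100.80 %

CL = 100.80 %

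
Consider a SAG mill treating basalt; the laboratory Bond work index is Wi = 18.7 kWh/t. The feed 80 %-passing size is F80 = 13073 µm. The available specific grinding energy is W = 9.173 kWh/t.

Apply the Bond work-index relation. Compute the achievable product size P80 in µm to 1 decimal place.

P80 = 299.3 µm

W = 10·Wi·(P80^(-½) − F80^(-½))
⇒ 1/√P80 = W/(10·Wi) + 1/√F80
  = 9.1730/(10·18.7) + 1/√13073 = 0.049053 + 0.008746 = 0.057800
P80 = (1/0.057800)² = 17.3012² = 299.33 µm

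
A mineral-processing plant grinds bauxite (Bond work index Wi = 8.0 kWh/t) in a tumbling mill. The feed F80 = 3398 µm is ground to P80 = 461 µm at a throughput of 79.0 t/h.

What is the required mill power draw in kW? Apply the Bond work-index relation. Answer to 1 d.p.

W_Bond = 10·Wi·(1/√P₈₀ − 1/√F₈₀)
W = 10·8.0·(1/√461 − 1/√3398) = 10·8.0·(0.029420) = 2.3536 kWh/t
Mill draw = 2.3536 × 79.0 = 185.9 kW

P = 185.9 kW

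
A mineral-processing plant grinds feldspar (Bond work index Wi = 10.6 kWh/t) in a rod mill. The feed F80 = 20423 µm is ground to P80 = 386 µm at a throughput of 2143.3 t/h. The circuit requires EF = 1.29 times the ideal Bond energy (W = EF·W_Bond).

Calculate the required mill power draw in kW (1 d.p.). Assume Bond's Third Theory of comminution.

W_Bond = 10·Wi·(1/√P₈₀ − 1/√F₈₀)
W = 10·10.6·(1/√386 − 1/√20423) = 10·10.6·(0.043901) = 4.6535 kWh/t
Apply correction: 4.6535 × 1.29 = 6.0031 kWh/t
Power = W × throughput = 6.0031 kWh/t × 2143.3 t/h = 12866.3 kW

P = 12866.3 kW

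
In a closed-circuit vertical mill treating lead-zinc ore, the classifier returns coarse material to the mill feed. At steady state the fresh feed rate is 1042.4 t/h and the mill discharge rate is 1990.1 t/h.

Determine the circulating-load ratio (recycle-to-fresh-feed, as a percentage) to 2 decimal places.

CL = 90.92 %

Discharge = new feed + return, hence
R = M − F = 1990.1 − 1042.4 = 947.7 t/h
CL = 100·R/F = 100·947.7/1042.4 = 90.92 %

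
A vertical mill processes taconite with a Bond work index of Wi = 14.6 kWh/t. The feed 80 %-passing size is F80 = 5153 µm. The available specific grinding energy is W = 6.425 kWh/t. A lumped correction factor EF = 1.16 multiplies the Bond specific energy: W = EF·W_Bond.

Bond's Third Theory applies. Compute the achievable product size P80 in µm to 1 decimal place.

W = 10·Wi·(P80^(-½) − F80^(-½))
W_Bond = W / EF = 6.425 / 1.16 = 5.5388 kWh/t
P80^(−½) = W_Bond/(10 Wi) + F80^(−½)
  = 5.5388/(10·14.6) + 1/√5153 = 0.037937 + 0.013931 = 0.051868
P80 = (1/0.051868)² = 19.2799² = 371.71 µm

P80 = 371.7 µm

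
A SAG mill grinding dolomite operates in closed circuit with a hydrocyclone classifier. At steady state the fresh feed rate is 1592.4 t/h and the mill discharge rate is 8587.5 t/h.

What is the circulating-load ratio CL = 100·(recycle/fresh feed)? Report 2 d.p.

CL = 439.28 %

Mill node: discharge = fresh + recycle.
R = M − F = 8587.5 − 1592.4 = 6995.1 t/h
CL = 100·R/F = 100·6995.1/1592.4 = 439.28 %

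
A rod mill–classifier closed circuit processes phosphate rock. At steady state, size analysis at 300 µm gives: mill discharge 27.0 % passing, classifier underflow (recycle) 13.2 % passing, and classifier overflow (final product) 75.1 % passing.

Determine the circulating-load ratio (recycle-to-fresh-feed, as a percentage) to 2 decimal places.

Two-product formula at 300 µm:
Fd + Rd = Ru + Fo ⇒ R/F = (o−d)/(d−u)
r = (75.1 − 27.0)/(27.0 − 13.2) = 48.1/13.8 = 3.4855
CL = 100·r = 348.55 %

CL = 348.55 %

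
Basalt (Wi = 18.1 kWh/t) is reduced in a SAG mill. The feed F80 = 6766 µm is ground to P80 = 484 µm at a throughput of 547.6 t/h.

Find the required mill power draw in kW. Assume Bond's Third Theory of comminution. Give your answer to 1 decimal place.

P = 3300.3 kW

W = 10 Wi / √P80 − 10 Wi / √F80
W = 10·18.1·(1/√484 − 1/√6766) = 10·18.1·(0.033297) = 6.0268 kWh/t
Power = W × throughput = 6.0268 kWh/t × 547.6 t/h = 3300.3 kW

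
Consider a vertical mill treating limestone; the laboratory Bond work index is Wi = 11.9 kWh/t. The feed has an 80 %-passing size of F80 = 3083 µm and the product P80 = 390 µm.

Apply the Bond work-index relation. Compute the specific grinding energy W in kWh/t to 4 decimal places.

W = 3.8826 kWh/t

W = 10·Wi·(P80^(-½) − F80^(-½))
1/√390 = 0.050637;  1/√3083 = 0.018010
W = 10·11.9·(0.050637 − 0.018010) = 3.8826 kWh/t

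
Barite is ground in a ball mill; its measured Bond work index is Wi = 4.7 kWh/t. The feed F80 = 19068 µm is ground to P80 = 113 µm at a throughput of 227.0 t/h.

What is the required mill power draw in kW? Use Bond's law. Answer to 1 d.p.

P = 926.4 kW

Bond: W = 10·Wi·(1/√P80 − 1/√F80)
W = 10·4.7·(1/√113 − 1/√19068) = 10·4.7·(0.086830) = 4.0810 kWh/t
P = W·T = 4.0810·227.0 = 926.4 kW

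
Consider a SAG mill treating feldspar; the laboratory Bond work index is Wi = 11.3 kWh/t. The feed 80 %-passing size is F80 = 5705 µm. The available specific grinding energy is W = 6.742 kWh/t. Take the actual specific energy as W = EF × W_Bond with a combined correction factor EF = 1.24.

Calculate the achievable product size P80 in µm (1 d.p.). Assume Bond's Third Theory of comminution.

P80 = 265.6 µm

W = 10 Wi (1/√P80 − 1/√F80)  [Bond]
W_Bond = W / EF = 6.742 / 1.24 = 5.4371 kWh/t
1/√P80 = 1/√F80 + W_Bond/(10·Wi)
  = 5.4371/(10·11.3) + 1/√5705 = 0.048116 + 0.013240 = 0.061355
P80 = (1/0.061355)² = 16.2985² = 265.64 µm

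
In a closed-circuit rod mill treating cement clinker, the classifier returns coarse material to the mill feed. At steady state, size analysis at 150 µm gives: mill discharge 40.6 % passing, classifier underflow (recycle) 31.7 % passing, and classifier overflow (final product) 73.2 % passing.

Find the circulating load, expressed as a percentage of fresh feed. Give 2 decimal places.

Classifier node, passing 150 µm:
Fd + Rd = Ru + Fo ⇒ R/F = (o−d)/(d−u)
r = (73.2 − 40.6)/(40.6 − 31.7) = 32.6/8.9 = 3.6629
CL = 100·r = 366.29 %

CL = 366.29 %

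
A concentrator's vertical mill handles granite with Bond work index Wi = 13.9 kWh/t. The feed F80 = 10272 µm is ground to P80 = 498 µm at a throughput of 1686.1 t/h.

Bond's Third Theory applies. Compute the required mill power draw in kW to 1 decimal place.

W = 10·Wi·(P80^(-½) − F80^(-½))
W = 10·13.9·(1/√498 − 1/√10272) = 10·13.9·(0.034944) = 4.8573 kWh/t
P_mill = W·ṁ = 4.8573·1686.1 = 8189.8 kW

P = 8189.8 kW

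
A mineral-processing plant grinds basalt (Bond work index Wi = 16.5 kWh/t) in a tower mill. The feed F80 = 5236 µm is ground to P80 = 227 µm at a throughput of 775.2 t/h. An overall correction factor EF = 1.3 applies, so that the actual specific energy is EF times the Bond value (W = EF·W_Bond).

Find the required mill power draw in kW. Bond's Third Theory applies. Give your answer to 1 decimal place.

Bond: W = 10·Wi·(1/√P80 − 1/√F80)
W = 10·16.5·(1/√227 − 1/√5236) = 10·16.5·(0.052553) = 8.6712 kWh/t
Apply correction: 8.6712 × 1.3 = 11.2725 kWh/t
Mill draw = 11.2725 × 775.2 = 8738.5 kW

P = 8738.5 kW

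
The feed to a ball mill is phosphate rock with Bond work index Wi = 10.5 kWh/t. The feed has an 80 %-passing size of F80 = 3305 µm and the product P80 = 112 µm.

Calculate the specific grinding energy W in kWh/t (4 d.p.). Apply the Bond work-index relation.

W = 8.0951 kWh/t

W = 10·Wi·(P80^(-½) − F80^(-½))
1/√112 = 0.094491;  1/√3305 = 0.017395
W = 10·10.5·(0.094491 − 0.017395) = 8.0951 kWh/t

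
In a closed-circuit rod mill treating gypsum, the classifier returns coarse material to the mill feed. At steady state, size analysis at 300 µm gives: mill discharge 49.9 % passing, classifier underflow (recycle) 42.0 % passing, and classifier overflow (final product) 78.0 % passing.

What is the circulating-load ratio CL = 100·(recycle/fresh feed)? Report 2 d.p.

CL = 355.70 %

Two-product formula at 300 µm:
Fd + Rd = Ru + Fo ⇒ R/F = (o−d)/(d−u)
r = (78.0 − 49.9)/(49.9 − 42.0) = 28.1/7.9 = 3.5570
CL = 100·r = 355.70 %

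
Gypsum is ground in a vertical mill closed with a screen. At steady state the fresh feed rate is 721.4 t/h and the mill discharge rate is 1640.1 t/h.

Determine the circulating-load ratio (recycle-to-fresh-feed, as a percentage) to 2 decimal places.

CL = 127.35 %

Mill node: discharge = fresh + recycle.
R = M − F = 1640.1 − 721.4 = 918.7 t/h
CL = 100·R/F = 100·918.7/721.4 = 127.35 %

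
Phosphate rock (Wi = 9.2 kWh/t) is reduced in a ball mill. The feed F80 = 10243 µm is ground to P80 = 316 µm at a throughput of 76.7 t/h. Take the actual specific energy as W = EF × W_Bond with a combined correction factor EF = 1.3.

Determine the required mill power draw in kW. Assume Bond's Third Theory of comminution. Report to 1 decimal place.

P = 425.4 kW

Bond:  W = 10 Wi (1/√P − 1/√F)
W = 10·9.2·(1/√316 − 1/√10243) = 10·9.2·(0.046374) = 4.2664 kWh/t
Corrected W = EF·W_Bond = 1.3·4.2664 = 5.5463 kWh/t
Mill draw = 5.5463 × 76.7 = 425.4 kW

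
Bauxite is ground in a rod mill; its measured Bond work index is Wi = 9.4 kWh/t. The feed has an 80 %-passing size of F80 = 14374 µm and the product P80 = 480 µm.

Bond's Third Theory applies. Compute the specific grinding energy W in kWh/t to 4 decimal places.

W = 10·Wi·(P80^(-½) − F80^(-½))
1/√480 = 0.045644;  1/√14374 = 0.008341
W = 10·9.4·(0.045644 − 0.008341) = 3.5065 kWh/t

W = 3.5065 kWh/t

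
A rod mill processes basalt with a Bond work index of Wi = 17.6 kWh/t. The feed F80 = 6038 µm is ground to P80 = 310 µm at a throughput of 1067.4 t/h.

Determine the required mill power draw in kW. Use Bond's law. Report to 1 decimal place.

P = 8252.2 kW

W = 10 Wi (P80^-0.5 − F80^-0.5)
W = 10·17.6·(1/√310 − 1/√6038) = 10·17.6·(0.043927) = 7.7311 kWh/t
Power = W × throughput = 7.7311 kWh/t × 1067.4 t/h = 8252.2 kW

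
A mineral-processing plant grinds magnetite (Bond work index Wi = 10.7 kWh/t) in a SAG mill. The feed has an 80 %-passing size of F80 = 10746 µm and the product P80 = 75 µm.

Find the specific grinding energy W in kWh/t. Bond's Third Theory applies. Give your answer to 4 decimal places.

W = 11.3231 kWh/t

W_Bond = 10·Wi·(1/√P₈₀ − 1/√F₈₀)
1/√75 = 0.115470;  1/√10746 = 0.009647
W = 10·10.7·(0.115470 − 0.009647) = 11.3231 kWh/t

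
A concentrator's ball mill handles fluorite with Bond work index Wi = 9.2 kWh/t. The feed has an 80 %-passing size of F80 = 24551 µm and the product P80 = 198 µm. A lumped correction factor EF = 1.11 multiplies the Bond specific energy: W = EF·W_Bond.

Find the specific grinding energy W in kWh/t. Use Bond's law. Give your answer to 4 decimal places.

W_Bond = 10·Wi·(1/√P₈₀ − 1/√F₈₀)
1/√198 = 0.071067;  1/√24551 = 0.006382
W = 10·9.2·(0.071067 − 0.006382) = 5.9510 kWh/t
With EF = 1.11: W = 5.9510·1.11 = 6.6056 kWh/t

W = 6.6056 kWh/t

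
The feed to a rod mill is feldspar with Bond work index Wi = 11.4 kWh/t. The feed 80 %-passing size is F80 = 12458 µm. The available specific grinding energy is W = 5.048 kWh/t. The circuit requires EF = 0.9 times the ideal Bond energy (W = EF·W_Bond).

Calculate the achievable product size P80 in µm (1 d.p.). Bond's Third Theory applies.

W = 10 Wi (1/√P80 − 1/√F80)  [Bond]
W_Bond = W / EF = 5.048 / 0.9 = 5.6089 kWh/t
P80^(−½) = W_Bond/(10 Wi) + F80^(−½)
  = 5.6089/(10·11.4) + 1/√12458 = 0.049201 + 0.008959 = 0.058160
P80 = (1/0.058160)² = 17.1939² = 295.63 µm

P80 = 295.6 µm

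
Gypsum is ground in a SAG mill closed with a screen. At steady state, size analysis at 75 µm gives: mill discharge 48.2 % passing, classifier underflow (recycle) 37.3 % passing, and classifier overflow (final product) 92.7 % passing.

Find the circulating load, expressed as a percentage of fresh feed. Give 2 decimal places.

Let r = R/F. Size balance at 75 µm:
Fd + Rd = Ru + Fo ⇒ R/F = (o−d)/(d−u)
r = (92.7 − 48.2)/(48.2 − 37.3) = 44.5/10.9 = 4.0826
CL = 100·r = 408.26 %

CL = 408.26 %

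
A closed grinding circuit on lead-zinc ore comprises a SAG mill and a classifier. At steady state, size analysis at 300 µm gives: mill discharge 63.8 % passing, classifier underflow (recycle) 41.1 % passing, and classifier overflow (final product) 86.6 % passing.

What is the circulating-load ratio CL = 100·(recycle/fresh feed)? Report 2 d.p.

Mass balance on the −300 µm fraction:
r = (o − d)/(d − u)
r = (86.6 − 63.8)/(63.8 − 41.1) = 22.8/22.7 = 1.0044
CL = 100·r = 100.44 %

CL = 100.44 %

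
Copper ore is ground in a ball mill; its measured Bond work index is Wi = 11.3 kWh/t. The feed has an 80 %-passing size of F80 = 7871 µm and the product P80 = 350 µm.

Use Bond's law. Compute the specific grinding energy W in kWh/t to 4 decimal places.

W = 4.7664 kWh/t

Bond:  W = 10 Wi (1/√P − 1/√F)
1/√350 = 0.053452;  1/√7871 = 0.011272
W = 10·11.3·(0.053452 − 0.011272) = 4.7664 kWh/t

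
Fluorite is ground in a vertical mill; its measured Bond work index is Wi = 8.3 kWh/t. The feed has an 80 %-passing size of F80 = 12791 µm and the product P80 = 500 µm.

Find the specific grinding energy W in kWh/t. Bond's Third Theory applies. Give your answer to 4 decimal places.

W = 2.9780 kWh/t

W_Bond = 10·Wi·(1/√P₈₀ − 1/√F₈₀)
1/√500 = 0.044721;  1/√12791 = 0.008842
W = 10·8.3·(0.044721 − 0.008842) = 2.9780 kWh/t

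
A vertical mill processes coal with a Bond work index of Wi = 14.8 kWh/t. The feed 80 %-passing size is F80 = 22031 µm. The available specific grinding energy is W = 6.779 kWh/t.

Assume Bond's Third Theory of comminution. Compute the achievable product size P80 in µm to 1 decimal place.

P80 = 362.2 µm

Bond:  W = 10 Wi (1/√P − 1/√F)
1/√P80 = 1/√F80 + W/(10·Wi)
  = 6.7790/(10·14.8) + 1/√22031 = 0.045804 + 0.006737 = 0.052541
P80 = (1/0.052541)² = 19.0326² = 362.24 µm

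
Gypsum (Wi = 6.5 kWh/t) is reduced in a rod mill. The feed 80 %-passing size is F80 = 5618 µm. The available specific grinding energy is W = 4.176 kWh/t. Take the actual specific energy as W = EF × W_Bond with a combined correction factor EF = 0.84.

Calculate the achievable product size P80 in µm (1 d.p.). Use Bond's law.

Bond:  W = 10 Wi (1/√P − 1/√F)
W_Bond = W / EF = 4.176 / 0.84 = 4.9714 kWh/t
⇒ 1/√P80 = W_Bond/(10·Wi) + 1/√F80
  = 4.9714/(10·6.5) + 1/√5618 = 0.076484 + 0.013342 = 0.089825
P80 = (1/0.089825)² = 11.1327² = 123.94 µm

P80 = 123.9 µm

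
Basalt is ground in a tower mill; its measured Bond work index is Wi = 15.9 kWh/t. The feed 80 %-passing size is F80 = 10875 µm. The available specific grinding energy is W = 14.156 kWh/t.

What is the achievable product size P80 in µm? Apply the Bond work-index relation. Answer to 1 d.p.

W = 10 Wi (P80^-0.5 − F80^-0.5)
⇒ 1/√P80 = W/(10·Wi) + 1/√F80
  = 14.1560/(10·15.9) + 1/√10875 = 0.089031 + 0.009589 = 0.098621
P80 = (1/0.098621)² = 10.1399² = 102.82 µm

P80 = 102.8 µm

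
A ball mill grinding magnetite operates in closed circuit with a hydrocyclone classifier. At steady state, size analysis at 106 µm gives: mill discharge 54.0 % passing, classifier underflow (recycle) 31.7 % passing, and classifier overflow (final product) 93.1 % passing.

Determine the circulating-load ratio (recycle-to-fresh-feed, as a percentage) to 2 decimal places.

Balance %-passing 106 µm (r = R/F):
d + r·d = r·u + o → r(d−u) = o−d
r = (93.1 − 54.0)/(54.0 − 31.7) = 39.1/22.3 = 1.7534
CL = 100·r = 175.34 %

CL = 175.34 %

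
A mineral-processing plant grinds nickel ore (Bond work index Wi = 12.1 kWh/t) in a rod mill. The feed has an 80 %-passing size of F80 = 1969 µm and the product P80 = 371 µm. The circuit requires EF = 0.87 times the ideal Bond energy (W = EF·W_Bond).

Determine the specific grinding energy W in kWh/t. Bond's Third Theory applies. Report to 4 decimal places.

W = 10·Wi·[P80^(−½) − F80^(−½)]
1/√371 = 0.051917;  1/√1969 = 0.022536
W = 10·12.1·(0.051917 − 0.022536) = 3.5551 kWh/t
With EF = 0.87: W = 3.5551·0.87 = 3.0930 kWh/t

W = 3.0930 kWh/t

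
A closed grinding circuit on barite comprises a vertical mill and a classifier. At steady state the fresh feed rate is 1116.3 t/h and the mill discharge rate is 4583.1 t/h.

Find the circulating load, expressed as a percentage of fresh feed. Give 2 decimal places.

CL = 310.56 %

Discharge = new feed + return, hence
R = M − F = 4583.1 − 1116.3 = 3466.8 t/h
CL = 100·R/F = 100·3466.8/1116.3 = 310.56 %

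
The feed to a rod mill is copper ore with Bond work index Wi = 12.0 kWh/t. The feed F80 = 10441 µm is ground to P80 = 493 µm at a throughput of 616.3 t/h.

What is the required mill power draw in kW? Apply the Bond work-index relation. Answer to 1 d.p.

P = 2607.0 kW

W = 10 Wi (P80^-0.5 − F80^-0.5)
W = 10·12.0·(1/√493 − 1/√10441) = 10·12.0·(0.035251) = 4.2301 kWh/t
P_mill = W·ṁ = 4.2301·616.3 = 2607.0 kW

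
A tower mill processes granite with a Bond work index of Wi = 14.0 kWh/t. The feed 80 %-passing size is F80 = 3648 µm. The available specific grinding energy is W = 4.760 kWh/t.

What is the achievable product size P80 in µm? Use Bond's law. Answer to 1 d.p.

P80 = 391.2 µm

Bond:  W = 10 Wi (1/√P − 1/√F)
P80^(−½) = W/(10 Wi) + F80^(−½)
  = 4.7600/(10·14.0) + 1/√3648 = 0.034000 + 0.016557 = 0.050557
P80 = (1/0.050557)² = 19.7798² = 391.24 µm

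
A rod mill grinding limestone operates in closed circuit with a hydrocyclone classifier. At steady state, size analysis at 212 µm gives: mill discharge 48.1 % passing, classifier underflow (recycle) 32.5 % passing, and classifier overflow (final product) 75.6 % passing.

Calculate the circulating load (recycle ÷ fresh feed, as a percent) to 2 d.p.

CL = 176.28 %

Let r = R/F. Size balance at 212 µm:
(1+r)·d = r·u + o ⇒ r = (o−d)/(d−u)
r = (75.6 − 48.1)/(48.1 − 32.5) = 27.5/15.6 = 1.7628
CL = 100·r = 176.28 %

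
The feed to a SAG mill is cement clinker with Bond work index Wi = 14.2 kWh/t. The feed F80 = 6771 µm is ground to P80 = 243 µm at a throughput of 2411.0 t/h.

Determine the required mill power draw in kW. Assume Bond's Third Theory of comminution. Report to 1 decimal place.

W = 10 Wi (1/√P80 − 1/√F80)  [Bond]
W = 10·14.2·(1/√243 − 1/√6771) = 10·14.2·(0.051997) = 7.3836 kWh/t
Mill draw = 7.3836 × 2411.0 = 17801.9 kW

P = 17801.9 kW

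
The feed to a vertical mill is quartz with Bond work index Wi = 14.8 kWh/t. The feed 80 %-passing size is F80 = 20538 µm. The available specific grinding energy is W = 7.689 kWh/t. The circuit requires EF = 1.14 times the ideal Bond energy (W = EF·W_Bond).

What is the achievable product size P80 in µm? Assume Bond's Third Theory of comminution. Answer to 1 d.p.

W = 10·Wi·(P80^(-½) − F80^(-½))
W_Bond = W / EF = 7.689 / 1.14 = 6.7447 kWh/t
1/√P80 = 1/√F80 + W_Bond/(10·Wi)
  = 6.7447/(10·14.8) + 1/√20538 = 0.045573 + 0.006978 = 0.052550
P80 = (1/0.052550)² = 19.0294² = 362.12 µm

P80 = 362.1 µm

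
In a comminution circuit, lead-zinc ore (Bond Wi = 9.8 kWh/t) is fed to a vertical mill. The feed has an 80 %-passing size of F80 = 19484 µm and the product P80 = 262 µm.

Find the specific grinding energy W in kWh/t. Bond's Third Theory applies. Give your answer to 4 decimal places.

W = 5.3524 kWh/t

W = 10·Wi·[P80^(−½) − F80^(−½)]
1/√262 = 0.061780;  1/√19484 = 0.007164
W = 10·9.8·(0.061780 − 0.007164) = 5.3524 kWh/t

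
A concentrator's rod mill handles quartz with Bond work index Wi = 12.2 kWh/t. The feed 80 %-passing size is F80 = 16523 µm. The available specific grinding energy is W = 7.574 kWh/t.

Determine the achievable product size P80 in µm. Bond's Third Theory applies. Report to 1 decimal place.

P80 = 204.9 µm

W = 10 Wi (1/√P80 − 1/√F80)  [Bond]
P80^(−½) = W/(10 Wi) + F80^(−½)
  = 7.5740/(10·12.2) + 1/√16523 = 0.062082 + 0.007780 = 0.069862
P80 = (1/0.069862)² = 14.3140² = 204.89 µm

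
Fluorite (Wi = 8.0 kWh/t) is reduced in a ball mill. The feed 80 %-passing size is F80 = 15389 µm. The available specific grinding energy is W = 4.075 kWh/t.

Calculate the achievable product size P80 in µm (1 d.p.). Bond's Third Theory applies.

W = 10 Wi (P80^-0.5 − F80^-0.5)
1/√P80 = 1/√F80 + W/(10·Wi)
  = 4.0750/(10·8.0) + 1/√15389 = 0.050938 + 0.008061 = 0.058999
P80 = (1/0.058999)² = 16.9496² = 287.29 µm

P80 = 287.3 µm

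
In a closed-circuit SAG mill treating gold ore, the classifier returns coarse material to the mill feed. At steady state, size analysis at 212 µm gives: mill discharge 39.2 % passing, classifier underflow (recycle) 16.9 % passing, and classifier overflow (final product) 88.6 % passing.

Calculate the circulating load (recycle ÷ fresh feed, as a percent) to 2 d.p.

CL = 221.52 %

Balance %-passing 212 µm (r = R/F):
(1+r)d = ru + o → r = (o−d)/(d−u)
r = (88.6 − 39.2)/(39.2 − 16.9) = 49.4/22.3 = 2.2152
CL = 100·r = 221.52 %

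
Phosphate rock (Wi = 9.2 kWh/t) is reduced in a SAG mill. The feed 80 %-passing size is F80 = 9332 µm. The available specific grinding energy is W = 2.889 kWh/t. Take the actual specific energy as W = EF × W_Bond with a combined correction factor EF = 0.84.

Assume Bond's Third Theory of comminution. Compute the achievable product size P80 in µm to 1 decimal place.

P80 = 438.9 µm

W = 10 Wi (1/√P80 − 1/√F80)  [Bond]
W_Bond = W / EF = 2.889 / 0.84 = 3.4393 kWh/t
⇒ 1/√P80 = W_Bond/(10·Wi) + 1/√F80
  = 3.4393/(10·9.2) + 1/√9332 = 0.037384 + 0.010352 = 0.047735
P80 = (1/0.047735)² = 20.9489² = 438.86 µm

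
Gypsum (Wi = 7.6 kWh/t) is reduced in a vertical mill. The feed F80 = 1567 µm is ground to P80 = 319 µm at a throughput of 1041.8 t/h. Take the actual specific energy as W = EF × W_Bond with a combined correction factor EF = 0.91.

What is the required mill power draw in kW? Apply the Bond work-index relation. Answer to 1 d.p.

W = 10 Wi / √P80 − 10 Wi / √F80
W = 10·7.6·(1/√319 − 1/√1567) = 10·7.6·(0.030727) = 2.3353 kWh/t
Apply correction: 2.3353 × 0.91 = 2.1251 kWh/t
Mill draw = 2.1251 × 1041.8 = 2213.9 kW

P = 2213.9 kW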